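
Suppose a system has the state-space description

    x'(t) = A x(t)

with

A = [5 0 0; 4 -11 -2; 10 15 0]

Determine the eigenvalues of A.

det(sI - A) = s^3 - (tr A)s^2 + (M11 + M22 + M33)s - det A, where Mii is the 2×2 principal minor of A obtained by deleting row i and column i.
tr A = 5 + (-11) + 0 = -6; M11 = (-11)·0 - (-2)·15 = 0 - (-30) = 30; M22 = 5·0 - 0·10 = 0 - 0 = 0; M33 = 5·(-11) - 0·4 = -55 - 0 = -55; sum of minors = -25.
det A = 5·((-11)·0 - (-2)·15) - 0·(4·0 - (-2)·10) + 0·(4·15 - (-11)·10) = 5·30 - 0·20 + 0·170 = 150.
So p(s) = det(sI - A) = s^3 + 6s^2 - 25s - 150.
Rational-root test: any integer root divides -150. Testing small divisors, s = -5 works: p(-5) = -125 + 150 + 125 + (-150) = 0, so (s + 5) is a factor.
Dividing, p(s) = (s + 5)(s^2 + s - 30).
Factor s^2 + s - 30: two numbers with sum -1 and product -30 are 5 and -6, so s^2 + s - 30 = (s - 5)(s + 6).
Hence p(s) = (s - 5) (s + 5) (s + 6), with roots -6, -5, 5.
At least one eigenvalue has non-negative real part, so the system is not asymptotically stable.

-6, -5, 5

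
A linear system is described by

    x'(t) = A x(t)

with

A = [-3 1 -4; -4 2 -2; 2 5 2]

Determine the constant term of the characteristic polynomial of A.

Expand det(sI - A) for the 3×3 matrix.
p(s) = s^3 - s^2 + 14s - 58.
(Check: constant term = det(-A) = (-1)^3 det A = -58; coefficient of s^2 = -tr A = -1.)
The constant term is -58.

-58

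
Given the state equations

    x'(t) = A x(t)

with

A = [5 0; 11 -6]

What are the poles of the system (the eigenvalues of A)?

-6, 5

det(sI - A) = s^2 - (tr A)s + det A, with tr A = 5 + (-6) = -1 and det A = 5·(-6) - 0·11 = -30 - 0 = -30.
So p(s) = det(sI - A) = s^2 + s - 30.
Factor s^2 + s - 30: two numbers with sum -1 and product -30 are 5 and -6, so s^2 + s - 30 = (s - 5)(s + 6).
Hence p(s) = (s - 5) (s + 6), with roots -6, 5.
At least one eigenvalue has non-negative real part, so the system is not asymptotically stable.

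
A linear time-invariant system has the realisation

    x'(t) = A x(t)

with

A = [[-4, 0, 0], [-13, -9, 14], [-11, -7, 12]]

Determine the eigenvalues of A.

-4, -2, 5

det(sI - A) = s^3 - (tr A)s^2 + (M11 + M22 + M33)s - det A, where Mii is the 2×2 principal minor of A obtained by deleting row i and column i.
tr A = (-4) + (-9) + 12 = -1; M11 = (-9)·12 - 14·(-7) = -108 - (-98) = -10; M22 = (-4)·12 - 0·(-11) = -48 - 0 = -48; M33 = (-4)·(-9) - 0·(-13) = 36 - 0 = 36; sum of minors = -22.
det A = (-4)·((-9)·12 - 14·(-7)) - 0·((-13)·12 - 14·(-11)) + 0·((-13)·(-7) - (-9)·(-11)) = (-4)·(-10) - 0·(-2) + 0·(-8) = 40.
So p(s) = det(sI - A) = s^3 + s^2 - 22s - 40.
Rational-root test: any integer root divides -40. Testing small divisors, s = -2 works: p(-2) = -8 + 4 + 44 + (-40) = 0, so (s + 2) is a factor.
Dividing, p(s) = (s + 2)(s^2 - s - 20).
Factor s^2 - s - 20: two numbers with sum 1 and product -20 are 5 and -4, so s^2 - s - 20 = (s - 5)(s + 4).
Hence p(s) = (s - 5) (s + 2) (s + 4), with roots -4, -2, 5.
At least one eigenvalue has non-negative real part, so the system is not asymptotically stable.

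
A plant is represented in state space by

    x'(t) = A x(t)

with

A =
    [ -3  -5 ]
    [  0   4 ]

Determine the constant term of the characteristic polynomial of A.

For a 2×2 matrix, det(sI - A) = s^2 - (tr A)s + det A.
tr A = 1, det A = -12.
So p(s) = s^2 - s - 12.
The constant term is -12.

-12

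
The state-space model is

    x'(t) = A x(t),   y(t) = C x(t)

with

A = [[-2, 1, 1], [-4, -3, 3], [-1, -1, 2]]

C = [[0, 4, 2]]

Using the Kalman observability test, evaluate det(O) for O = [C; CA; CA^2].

4688

CA = [[-18, -14, 16]]
CA^2 = [[76, 8, -28]]
Observability matrix O = [C; CA; CA^2] = [[0, 4, 2], [-18, -14, 16], [76, 8, -28]]
Expanding along the first row, det(O) = 0·((-14)·(-28) - 16·8) - 4·((-18)·(-28) - 16·76) + 2·((-18)·8 - (-14)·76) = 0·264 - 4·(-712) + 2·920 = 4688
Since det(O) ≠ 0, rank(O) = 3 and the system is completely observable.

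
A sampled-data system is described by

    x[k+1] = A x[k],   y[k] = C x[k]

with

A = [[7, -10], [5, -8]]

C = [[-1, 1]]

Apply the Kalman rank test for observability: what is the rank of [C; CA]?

CA = [[-2, 2]]
Observability matrix O = [C; CA] = [[-1, 1], [-2, 2]]
Every row of O is a scalar multiple of row 1 = [-1, 1] (multipliers 1, 2), so the rows span a one-dimensional space.
O ≠ 0, hence rank(O) = 1.
rank(O) = 1 < n = 2, so the pair (A, C) is not completely observable.

1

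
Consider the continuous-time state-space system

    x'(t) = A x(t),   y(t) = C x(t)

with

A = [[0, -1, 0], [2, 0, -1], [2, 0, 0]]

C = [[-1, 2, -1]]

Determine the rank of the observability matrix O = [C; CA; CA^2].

CA = [[2, 1, -2]]
CA^2 = [[-2, -2, -1]]
Observability matrix O = [C; CA; CA^2] = [[-1, 2, -1], [2, 1, -2], [-2, -2, -1]]
det(O) = (-1)·(1·(-1) - (-2)·(-2)) - 2·(2·(-1) - (-2)·(-2)) + (-1)·(2·(-2) - 1·(-2)) = (-1)·(-5) - 2·(-6) + (-1)·(-2) = 19 ≠ 0, so rank(O) = 3.
rank(O) = 3 = n, so the pair (A, C) is completely observable.

3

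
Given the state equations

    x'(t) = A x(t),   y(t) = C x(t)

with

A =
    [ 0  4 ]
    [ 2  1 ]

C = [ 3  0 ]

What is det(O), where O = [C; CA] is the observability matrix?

CA = [[0, 12]]
Observability matrix O = [C; CA] = [[3, 0], [0, 12]]
det(O) = 3·12 - 0·0 = 36 - 0 = 36
Since det(O) ≠ 0, rank(O) = 2 and the system is completely observable.

36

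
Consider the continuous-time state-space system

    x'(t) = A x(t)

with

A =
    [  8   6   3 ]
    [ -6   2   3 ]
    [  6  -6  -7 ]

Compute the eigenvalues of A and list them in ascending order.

det(sI - A) = s^3 - (tr A)s^2 + (M11 + M22 + M33)s - det A, where Mii is the 2×2 principal minor of A obtained by deleting row i and column i.
tr A = 8 + 2 + (-7) = 3; M11 = 2·(-7) - 3·(-6) = -14 - (-18) = 4; M22 = 8·(-7) - 3·6 = -56 - 18 = -74; M33 = 8·2 - 6·(-6) = 16 - (-36) = 52; sum of minors = -18.
det A = 8·(2·(-7) - 3·(-6)) - 6·((-6)·(-7) - 3·6) + 3·((-6)·(-6) - 2·6) = 8·4 - 6·24 + 3·24 = -40.
So p(s) = det(sI - A) = s^3 - 3s^2 - 18s + 40.
Rational-root test: any integer root divides 40. Testing small divisors, s = 2 works: p(2) = 8 + (-12) + (-36) + 40 = 0, so (s - 2) is a factor.
Dividing, p(s) = (s - 2)(s^2 - s - 20).
Factor s^2 - s - 20: two numbers with sum 1 and product -20 are 5 and -4, so s^2 - s - 20 = (s - 5)(s + 4).
Hence p(s) = (s - 5) (s - 2) (s + 4), with roots -4, 2, 5.
At least one eigenvalue has non-negative real part, so the system is not asymptotically stable.

-4, 2, 5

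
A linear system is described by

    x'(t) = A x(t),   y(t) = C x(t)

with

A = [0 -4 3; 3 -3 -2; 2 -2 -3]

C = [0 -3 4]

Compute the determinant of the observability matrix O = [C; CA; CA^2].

-217

CA = [[-1, 1, -6]]
CA^2 = [[-9, 13, 13]]
Observability matrix O = [C; CA; CA^2] = [[0, -3, 4], [-1, 1, -6], [-9, 13, 13]]
Expanding along the first row, det(O) = 0·(1·13 - (-6)·13) - (-3)·((-1)·13 - (-6)·(-9)) + 4·((-1)·13 - 1·(-9)) = 0·91 - (-3)·(-67) + 4·(-4) = -217
Since det(O) ≠ 0, rank(O) = 3 and the system is completely observable.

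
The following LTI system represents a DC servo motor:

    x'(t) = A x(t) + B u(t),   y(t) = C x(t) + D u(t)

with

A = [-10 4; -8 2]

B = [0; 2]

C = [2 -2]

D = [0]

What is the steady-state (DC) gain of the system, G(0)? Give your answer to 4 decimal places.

-2.0000

G(0) = C(-A)^{-1}B + D = -C A^{-1} B + D.
det A = 12, so A^{-1} = (1/12)·adj(A) = [[1/6, -1/3], [2/3, -5/6]]
A^{-1} B = [-2/3, -5/3]^T
C A^{-1} B = 2
G(0) = D - C A^{-1} B = 0 - (2) = -2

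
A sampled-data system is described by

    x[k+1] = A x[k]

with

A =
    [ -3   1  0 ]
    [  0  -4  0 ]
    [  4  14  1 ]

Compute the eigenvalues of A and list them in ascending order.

-4, -3, 1

det(zI - A) = z^3 - (tr A)z^2 + (M11 + M22 + M33)z - det A, where Mii is the 2×2 principal minor of A obtained by deleting row i and column i.
tr A = (-3) + (-4) + 1 = -6; M11 = (-4)·1 - 0·14 = -4 - 0 = -4; M22 = (-3)·1 - 0·4 = -3 - 0 = -3; M33 = (-3)·(-4) - 1·0 = 12 - 0 = 12; sum of minors = 5.
det A = (-3)·((-4)·1 - 0·14) - 1·(0·1 - 0·4) + 0·(0·14 - (-4)·4) = (-3)·(-4) - 1·0 + 0·16 = 12.
So p(z) = det(zI - A) = z^3 + 6z^2 + 5z - 12.
Rational-root test: any integer root divides -12. Testing small divisors, z = 1 works: p(1) = 1 + 6 + 5 + (-12) = 0, so (z - 1) is a factor.
Dividing, p(z) = (z - 1)(z^2 + 7z + 12).
Factor z^2 + 7z + 12: two numbers with sum -7 and product 12 are -3 and -4, so z^2 + 7z + 12 = (z + 3)(z + 4).
Hence p(z) = (z - 1) (z + 3) (z + 4), with roots -4, -3, 1.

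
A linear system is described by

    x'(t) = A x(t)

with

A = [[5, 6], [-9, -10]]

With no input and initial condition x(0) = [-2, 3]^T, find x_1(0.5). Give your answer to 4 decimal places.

-0.2707

det(sI - A) = s^2 - (tr A)s + det A, with tr A = 5 + (-10) = -5 and det A = 5·(-10) - 6·(-9) = -50 - (-54) = 4.
So p(s) = det(sI - A) = s^2 + 5s + 4.
Factor s^2 + 5s + 4: two numbers with sum -5 and product 4 are -1 and -4, so s^2 + 5s + 4 = (s + 1)(s + 4).
Hence p(s) = (s + 1) (s + 4), with roots -4, -1.
The eigenvalues -4, -1 are distinct and real, so A is diagonalisable and x(t) = e^{At} x(0) = V diag(e^{λ_i t}) V^{-1} x(0), where the columns of V are the eigenvectors.
λ = -4: A - (-4)I = [[9, 6], [-9, -6]]. Row 1 gives 9·v1 + 6·v2 = 0, so take v_1 = [-2, 3]^T.
λ = -1: A - (-1)I = [[6, 6], [-9, -9]]. Row 1 gives 6·v1 + 6·v2 = 0, so take v_2 = [1, -1]^T.
V = [v_1 v_2] = [[-2, 1], [3, -1]] has det V = -1, so V^{-1} = adj(V)/det V = [[1, 1], [3, 2]].
Modal coordinates z(0) = V^{-1} x(0): 1·(-2) + 1·3 = 1; 3·(-2) + 2·3 = 0; so z(0) = [1, 0]^T.
x_1(t) = Σ_i (v_i)_1 · z_i(0) · e^{λ_i t} (row 1 of V times the modal terms).
x_1(0.5) = (-2)·1·e^{-4·0.5} + 1·0·e^{-1·0.5} = (-2)·0.135335 + 0·0.606531 = -0.2707.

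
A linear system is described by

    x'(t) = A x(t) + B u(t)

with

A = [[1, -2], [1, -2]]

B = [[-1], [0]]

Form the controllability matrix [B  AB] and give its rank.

2

AB = [[-1], [-1]]
Controllability matrix C = [B  AB] = [[-1, -1], [0, -1]]
det(C) = (-1)·(-1) - (-1)·0 = 1 - 0 = 1 ≠ 0, so rank(C) = 2.
rank(C) = 2 = n, so the pair (A, B) is completely controllable.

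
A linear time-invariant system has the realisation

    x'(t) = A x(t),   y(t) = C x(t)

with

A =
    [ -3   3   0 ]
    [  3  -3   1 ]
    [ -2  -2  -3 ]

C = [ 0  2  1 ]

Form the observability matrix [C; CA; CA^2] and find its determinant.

-12

CA = [[4, -8, -1]]
CA^2 = [[-34, 38, -5]]
Observability matrix O = [C; CA; CA^2] = [[0, 2, 1], [4, -8, -1], [-34, 38, -5]]
Expanding along the first row, det(O) = 0·((-8)·(-5) - (-1)·38) - 2·(4·(-5) - (-1)·(-34)) + 1·(4·38 - (-8)·(-34)) = 0·78 - 2·(-54) + 1·(-120) = -12
Since det(O) ≠ 0, rank(O) = 3 and the system is completely observable.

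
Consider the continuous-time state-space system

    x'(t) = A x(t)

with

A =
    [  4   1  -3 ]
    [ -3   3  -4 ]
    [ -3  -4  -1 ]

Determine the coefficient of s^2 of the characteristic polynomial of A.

-6

Expand det(sI - A) for the 3×3 matrix.
p(s) = s^3 - 6s^2 - 17s + 130.
(Check: constant term = det(-A) = (-1)^3 det A = 130; coefficient of s^2 = -tr A = -6.)
The coefficient of s^2 is -6.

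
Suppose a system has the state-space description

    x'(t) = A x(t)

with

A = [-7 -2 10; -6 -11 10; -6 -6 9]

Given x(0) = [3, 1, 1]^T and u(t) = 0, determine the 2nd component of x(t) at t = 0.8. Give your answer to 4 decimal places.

-0.4885

det(sI - A) = s^3 - (tr A)s^2 + (M11 + M22 + M33)s - det A, where Mii is the 2×2 principal minor of A obtained by deleting row i and column i.
tr A = (-7) + (-11) + 9 = -9; M11 = (-11)·9 - 10·(-6) = -99 - (-60) = -39; M22 = (-7)·9 - 10·(-6) = -63 - (-60) = -3; M33 = (-7)·(-11) - (-2)·(-6) = 77 - 12 = 65; sum of minors = 23.
det A = (-7)·((-11)·9 - 10·(-6)) - (-2)·((-6)·9 - 10·(-6)) + 10·((-6)·(-6) - (-11)·(-6)) = (-7)·(-39) - (-2)·6 + 10·(-30) = -15.
So p(s) = det(sI - A) = s^3 + 9s^2 + 23s + 15.
Rational-root test: any integer root divides 15. Testing small divisors, s = -1 works: p(-1) = -1 + 9 + (-23) + 15 = 0, so (s + 1) is a factor.
Dividing, p(s) = (s + 1)(s^2 + 8s + 15).
Factor s^2 + 8s + 15: two numbers with sum -8 and product 15 are -3 and -5, so s^2 + 8s + 15 = (s + 3)(s + 5).
Hence p(s) = (s + 1) (s + 3) (s + 5), with roots -5, -3, -1.
The eigenvalues -5, -3, -1 are distinct and real, so A is diagonalisable and x(t) = e^{At} x(0) = V diag(e^{λ_i t}) V^{-1} x(0), where the columns of V are the eigenvectors.
λ = -5: A - (-5)I = [[-2, -2, 10], [-6, -6, 10], [-6, -6, 14]]. v must be orthogonal to every row; (row 1) × (row 2) = [40, -40, 0], so take v_1 = [-1, 1, 0]^T.
λ = -3: A - (-3)I = [[-4, -2, 10], [-6, -8, 10], [-6, -6, 12]]. v must be orthogonal to every row; (row 1) × (row 2) = [60, -20, 20], so take v_2 = [-3, 1, -1]^T.
λ = -1: A - (-1)I = [[-6, -2, 10], [-6, -10, 10], [-6, -6, 10]]. v must be orthogonal to every row; (row 1) × (row 2) = [80, 0, 48], so take v_3 = [5, 0, 3]^T.
V = [v_1 v_2 v_3] = [[-1, -3, 5], [1, 1, 0], [0, -1, 3]] has det V = 1, so V^{-1} = adj(V)/det V = [[3, 4, -5], [-3, -3, 5], [-1, -1, 2]].
Modal coordinates z(0) = V^{-1} x(0): 3·3 + 4·1 + (-5)·1 = 8; (-3)·3 + (-3)·1 + 5·1 = -7; (-1)·3 + (-1)·1 + 2·1 = -2; so z(0) = [8, -7, -2]^T.
x_2(t) = Σ_i (v_i)_2 · z_i(0) · e^{λ_i t} (row 2 of V times the modal terms).
x_2(0.8) = 1·8·e^{-5·0.8} + 1·(-7)·e^{-3·0.8} + 0·(-2)·e^{-1·0.8} = 8·0.018316 + (-7)·0.090718 + 0·0.449329 = -0.4885.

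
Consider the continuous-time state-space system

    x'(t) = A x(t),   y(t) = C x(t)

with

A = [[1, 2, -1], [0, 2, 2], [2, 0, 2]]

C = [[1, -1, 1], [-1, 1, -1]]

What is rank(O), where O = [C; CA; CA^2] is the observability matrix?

CA = [[3, 0, -1], [-3, 0, 1]]
CA^2 = [[1, 6, -5], [-1, -6, 5]]
Observability matrix O = [C; CA; CA^2] = [[1, -1, 1], [-1, 1, -1], [3, 0, -1], [-3, 0, 1], [1, 6, -5], [-1, -6, 5]]
Take the 3×3 submatrix of O formed by rows 1, 3, 5: [[1, -1, 1], [3, 0, -1], [1, 6, -5]]. Its determinant is 1·(0·(-5) - (-1)·6) - (-1)·(3·(-5) - (-1)·1) + 1·(3·6 - 0·1) = 1·6 - (-1)·(-14) + 1·18 = 10 ≠ 0.
So rank(O) ≥ 3; since O has 3 columns, rank(O) = 3.
rank(O) = 3 = n, so the pair (A, C) is completely observable.

3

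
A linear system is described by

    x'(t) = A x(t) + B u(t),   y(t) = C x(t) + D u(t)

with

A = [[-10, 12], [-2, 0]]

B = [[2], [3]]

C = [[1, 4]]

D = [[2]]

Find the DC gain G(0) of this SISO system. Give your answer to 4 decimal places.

7.8333

G(0) = C(-A)^{-1}B + D = -C A^{-1} B + D.
det A = 24, so A^{-1} = (1/24)·adj(A) = [[0, -1/2], [1/12, -5/12]]
A^{-1} B = [-3/2, -13/12]^T
C A^{-1} B = -35/6
G(0) = D - C A^{-1} B = 2 - (-35/6) = 47/6 ≈ 7.8333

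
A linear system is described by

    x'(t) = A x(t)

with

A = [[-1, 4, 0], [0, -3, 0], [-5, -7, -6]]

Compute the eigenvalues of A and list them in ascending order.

-6, -3, -1

det(sI - A) = s^3 - (tr A)s^2 + (M11 + M22 + M33)s - det A, where Mii is the 2×2 principal minor of A obtained by deleting row i and column i.
tr A = (-1) + (-3) + (-6) = -10; M11 = (-3)·(-6) - 0·(-7) = 18 - 0 = 18; M22 = (-1)·(-6) - 0·(-5) = 6 - 0 = 6; M33 = (-1)·(-3) - 4·0 = 3 - 0 = 3; sum of minors = 27.
det A = (-1)·((-3)·(-6) - 0·(-7)) - 4·(0·(-6) - 0·(-5)) + 0·(0·(-7) - (-3)·(-5)) = (-1)·18 - 4·0 + 0·(-15) = -18.
So p(s) = det(sI - A) = s^3 + 10s^2 + 27s + 18.
Rational-root test: any integer root divides 18. Testing small divisors, s = -1 works: p(-1) = -1 + 10 + (-27) + 18 = 0, so (s + 1) is a factor.
Dividing, p(s) = (s + 1)(s^2 + 9s + 18).
Factor s^2 + 9s + 18: two numbers with sum -9 and product 18 are -3 and -6, so s^2 + 9s + 18 = (s + 3)(s + 6).
Hence p(s) = (s + 1) (s + 3) (s + 6), with roots -6, -3, -1.
All eigenvalues have negative real part, so the system is asymptotically stable.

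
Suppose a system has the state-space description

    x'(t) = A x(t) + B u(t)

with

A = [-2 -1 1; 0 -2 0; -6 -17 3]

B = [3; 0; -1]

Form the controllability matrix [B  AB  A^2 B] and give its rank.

2

AB = [[-7], [0], [-21]]
A^2B = [[-7], [0], [-21]]
Controllability matrix C = [B  AB  A^2B] = [[3, -7, -7], [0, 0, 0], [-1, -21, -21]]
Row 2 of C is identically zero, so rank(C) ≤ 2.
The 2×2 minor from rows 1, 3, columns 1, 2 is 3·(-21) - (-7)·(-1) = -63 - 7 = -70 ≠ 0, so rank(C) = 2.
rank(C) = 2 < n = 3, so the pair (A, B) is not completely controllable.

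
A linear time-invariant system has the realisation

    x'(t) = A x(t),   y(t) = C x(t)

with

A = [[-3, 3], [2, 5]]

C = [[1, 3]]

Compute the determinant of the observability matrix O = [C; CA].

9

CA = [[3, 18]]
Observability matrix O = [C; CA] = [[1, 3], [3, 18]]
det(O) = 1·18 - 3·3 = 18 - 9 = 9
Since det(O) ≠ 0, rank(O) = 2 and the system is completely observable.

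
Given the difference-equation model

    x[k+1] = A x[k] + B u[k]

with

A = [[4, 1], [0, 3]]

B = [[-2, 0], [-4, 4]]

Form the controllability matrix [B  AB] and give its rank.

AB = [[-12, 4], [-12, 12]]
Controllability matrix C = [B  AB] = [[-2, 0, -12, 4], [-4, 4, -12, 12]]
Take the 2×2 submatrix of C formed by columns 1, 2: [[-2, 0], [-4, 4]]. Its determinant is (-2)·4 - 0·(-4) = -8 - 0 = -8 ≠ 0.
So rank(C) ≥ 2; since C has 2 rows, rank(C) = 2.
rank(C) = 2 = n, so the pair (A, B) is completely controllable.

2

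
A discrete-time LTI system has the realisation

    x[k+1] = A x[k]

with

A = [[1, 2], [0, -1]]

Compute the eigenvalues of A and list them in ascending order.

-1, 1

det(zI - A) = z^2 - (tr A)z + det A, with tr A = 1 + (-1) = 0 and det A = 1·(-1) - 2·0 = -1 - 0 = -1.
So p(z) = det(zI - A) = z^2 - 1.
Factor z^2 - 1: two numbers with sum 0 and product -1 are 1 and -1, so z^2 - 1 = (z - 1)(z + 1).
Hence p(z) = (z - 1) (z + 1), with roots -1, 1.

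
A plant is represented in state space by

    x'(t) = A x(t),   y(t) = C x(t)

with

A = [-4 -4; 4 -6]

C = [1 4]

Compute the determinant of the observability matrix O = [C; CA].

CA = [[12, -28]]
Observability matrix O = [C; CA] = [[1, 4], [12, -28]]
det(O) = 1·(-28) - 4·12 = -28 - 48 = -76
Since det(O) ≠ 0, rank(O) = 2 and the system is completely observable.

-76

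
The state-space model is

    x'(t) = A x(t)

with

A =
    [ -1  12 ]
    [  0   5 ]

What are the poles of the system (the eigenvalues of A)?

det(sI - A) = s^2 - (tr A)s + det A, with tr A = (-1) + 5 = 4 and det A = (-1)·5 - 12·0 = -5 - 0 = -5.
So p(s) = det(sI - A) = s^2 - 4s - 5.
Factor s^2 - 4s - 5: two numbers with sum 4 and product -5 are 5 and -1, so s^2 - 4s - 5 = (s - 5)(s + 1).
Hence p(s) = (s - 5) (s + 1), with roots -1, 5.
At least one eigenvalue has non-negative real part, so the system is not asymptotically stable.

-1, 5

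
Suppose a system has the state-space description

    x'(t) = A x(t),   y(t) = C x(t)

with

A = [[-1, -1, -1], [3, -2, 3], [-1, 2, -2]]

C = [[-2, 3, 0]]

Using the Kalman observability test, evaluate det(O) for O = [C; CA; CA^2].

CA = [[11, -4, 11]]
CA^2 = [[-34, 19, -45]]
Observability matrix O = [C; CA; CA^2] = [[-2, 3, 0], [11, -4, 11], [-34, 19, -45]]
Expanding along the first row, det(O) = (-2)·((-4)·(-45) - 11·19) - 3·(11·(-45) - 11·(-34)) + 0·(11·19 - (-4)·(-34)) = (-2)·(-29) - 3·(-121) + 0·73 = 421
Since det(O) ≠ 0, rank(O) = 3 and the system is completely observable.

421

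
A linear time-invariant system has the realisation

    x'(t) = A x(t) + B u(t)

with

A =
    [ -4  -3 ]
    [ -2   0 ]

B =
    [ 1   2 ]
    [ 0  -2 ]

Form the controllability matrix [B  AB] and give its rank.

2

AB = [[-4, -2], [-2, -4]]
Controllability matrix C = [B  AB] = [[1, 2, -4, -2], [0, -2, -2, -4]]
Take the 2×2 submatrix of C formed by columns 1, 2: [[1, 2], [0, -2]]. Its determinant is 1·(-2) - 2·0 = -2 - 0 = -2 ≠ 0.
So rank(C) ≥ 2; since C has 2 rows, rank(C) = 2.
rank(C) = 2 = n, so the pair (A, B) is completely controllable.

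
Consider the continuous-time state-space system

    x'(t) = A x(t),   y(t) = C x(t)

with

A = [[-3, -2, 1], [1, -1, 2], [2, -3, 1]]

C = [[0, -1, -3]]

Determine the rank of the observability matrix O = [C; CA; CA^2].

3

CA = [[-7, 10, -5]]
CA^2 = [[21, 19, 8]]
Observability matrix O = [C; CA; CA^2] = [[0, -1, -3], [-7, 10, -5], [21, 19, 8]]
det(O) = 0·(10·8 - (-5)·19) - (-1)·((-7)·8 - (-5)·21) + (-3)·((-7)·19 - 10·21) = 0·175 - (-1)·49 + (-3)·(-343) = 1078 ≠ 0, so rank(O) = 3.
rank(O) = 3 = n, so the pair (A, C) is completely observable.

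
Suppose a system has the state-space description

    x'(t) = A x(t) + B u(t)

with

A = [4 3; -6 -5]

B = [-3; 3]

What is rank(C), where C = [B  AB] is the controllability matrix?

AB = [[-3], [3]]
Controllability matrix C = [B  AB] = [[-3, -3], [3, 3]]
Every column of C is a scalar multiple of column 1 = [-3, 3] (multipliers 1, 1), so the columns span a one-dimensional space.
C ≠ 0, hence rank(C) = 1.
rank(C) = 1 < n = 2, so the pair (A, B) is not completely controllable.

1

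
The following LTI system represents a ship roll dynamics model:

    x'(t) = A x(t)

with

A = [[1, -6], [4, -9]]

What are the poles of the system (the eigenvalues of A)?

det(sI - A) = s^2 - (tr A)s + det A, with tr A = 1 + (-9) = -8 and det A = 1·(-9) - (-6)·4 = -9 - (-24) = 15.
So p(s) = det(sI - A) = s^2 + 8s + 15.
Factor s^2 + 8s + 15: two numbers with sum -8 and product 15 are -3 and -5, so s^2 + 8s + 15 = (s + 3)(s + 5).
Hence p(s) = (s + 3) (s + 5), with roots -5, -3.
All eigenvalues have negative real part, so the system is asymptotically stable.

-5, -3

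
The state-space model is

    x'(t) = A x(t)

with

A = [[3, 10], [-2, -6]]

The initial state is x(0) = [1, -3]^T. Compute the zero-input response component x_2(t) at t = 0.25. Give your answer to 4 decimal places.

-0.0969

det(sI - A) = s^2 - (tr A)s + det A, with tr A = 3 + (-6) = -3 and det A = 3·(-6) - 10·(-2) = -18 - (-20) = 2.
So p(s) = det(sI - A) = s^2 + 3s + 2.
Factor s^2 + 3s + 2: two numbers with sum -3 and product 2 are -1 and -2, so s^2 + 3s + 2 = (s + 1)(s + 2).
Hence p(s) = (s + 1) (s + 2), with roots -2, -1.
The eigenvalues -2, -1 are distinct and real, so A is diagonalisable and x(t) = e^{At} x(0) = V diag(e^{λ_i t}) V^{-1} x(0), where the columns of V are the eigenvectors.
λ = -2: A - (-2)I = [[5, 10], [-2, -4]]. Row 1 gives 5·v1 + 10·v2 = 0, so take v_1 = [-2, 1]^T.
λ = -1: A - (-1)I = [[4, 10], [-2, -5]]. Row 1 gives 4·v1 + 10·v2 = 0, so take v_2 = [5, -2]^T.
V = [v_1 v_2] = [[-2, 5], [1, -2]] has det V = -1, so V^{-1} = adj(V)/det V = [[2, 5], [1, 2]].
Modal coordinates z(0) = V^{-1} x(0): 2·1 + 5·(-3) = -13; 1·1 + 2·(-3) = -5; so z(0) = [-13, -5]^T.
x_2(t) = Σ_i (v_i)_2 · z_i(0) · e^{λ_i t} (row 2 of V times the modal terms).
x_2(0.25) = 1·(-13)·e^{-2·0.25} + (-2)·(-5)·e^{-1·0.25} = (-13)·0.606531 + 10·0.778801 = -0.0969.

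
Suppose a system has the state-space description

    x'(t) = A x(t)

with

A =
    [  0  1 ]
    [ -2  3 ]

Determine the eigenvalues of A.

det(sI - A) = s^2 - (tr A)s + det A, with tr A = 0 + 3 = 3 and det A = 0·3 - 1·(-2) = 0 - (-2) = 2.
So p(s) = det(sI - A) = s^2 - 3s + 2.
Factor s^2 - 3s + 2: two numbers with sum 3 and product 2 are 2 and 1, so s^2 - 3s + 2 = (s - 2)(s - 1).
Hence p(s) = (s - 2) (s - 1), with roots 1, 2.
At least one eigenvalue has non-negative real part, so the system is not asymptotically stable.

1, 2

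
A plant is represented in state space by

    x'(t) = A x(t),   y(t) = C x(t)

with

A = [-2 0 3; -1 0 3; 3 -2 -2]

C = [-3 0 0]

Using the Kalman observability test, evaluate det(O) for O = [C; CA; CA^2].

CA = [[6, 0, -9]]
CA^2 = [[-39, 18, 36]]
Observability matrix O = [C; CA; CA^2] = [[-3, 0, 0], [6, 0, -9], [-39, 18, 36]]
Expanding along the first row, det(O) = (-3)·(0·36 - (-9)·18) - 0·(6·36 - (-9)·(-39)) + 0·(6·18 - 0·(-39)) = (-3)·162 - 0·(-135) + 0·108 = -486
Since det(O) ≠ 0, rank(O) = 3 and the system is completely observable.

-486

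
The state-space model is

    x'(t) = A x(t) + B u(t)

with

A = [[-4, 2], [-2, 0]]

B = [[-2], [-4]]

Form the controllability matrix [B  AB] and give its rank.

AB = [[0], [4]]
Controllability matrix C = [B  AB] = [[-2, 0], [-4, 4]]
det(C) = (-2)·4 - 0·(-4) = -8 - 0 = -8 ≠ 0, so rank(C) = 2.
rank(C) = 2 = n, so the pair (A, B) is completely controllable.

2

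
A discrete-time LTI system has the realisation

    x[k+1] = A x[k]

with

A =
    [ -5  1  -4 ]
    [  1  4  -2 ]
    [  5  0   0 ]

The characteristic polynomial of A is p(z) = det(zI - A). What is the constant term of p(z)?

Expand det(zI - A) for the 3×3 matrix.
p(z) = z^3 + z^2 - z - 70.
(Check: constant term = det(-A) = (-1)^3 det A = -70; coefficient of z^2 = -tr A = 1.)
The constant term is -70.

-70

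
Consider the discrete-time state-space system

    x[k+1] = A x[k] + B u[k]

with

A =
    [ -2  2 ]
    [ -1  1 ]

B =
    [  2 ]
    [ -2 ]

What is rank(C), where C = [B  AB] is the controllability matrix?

2

AB = [[-8], [-4]]
Controllability matrix C = [B  AB] = [[2, -8], [-2, -4]]
det(C) = 2·(-4) - (-8)·(-2) = -8 - 16 = -24 ≠ 0, so rank(C) = 2.
rank(C) = 2 = n, so the pair (A, B) is completely controllable.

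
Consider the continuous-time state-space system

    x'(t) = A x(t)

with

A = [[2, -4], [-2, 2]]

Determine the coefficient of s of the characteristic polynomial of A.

-4

For a 2×2 matrix, det(sI - A) = s^2 - (tr A)s + det A.
tr A = 4, det A = -4.
So p(s) = s^2 - 4s - 4.
The coefficient of s is -4.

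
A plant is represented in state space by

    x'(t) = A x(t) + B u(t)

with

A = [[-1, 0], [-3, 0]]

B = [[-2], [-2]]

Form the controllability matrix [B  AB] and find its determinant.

AB = [[2], [6]]
Controllability matrix C = [B  AB] = [[-2, 2], [-2, 6]]
det(C) = (-2)·6 - 2·(-2) = -12 - (-4) = -8
Since det(C) ≠ 0, rank(C) = 2 and the system is completely controllable.

-8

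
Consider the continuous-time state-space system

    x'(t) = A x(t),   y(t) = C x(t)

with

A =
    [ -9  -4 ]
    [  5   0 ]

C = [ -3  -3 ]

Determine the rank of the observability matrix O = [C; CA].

1

CA = [[12, 12]]
Observability matrix O = [C; CA] = [[-3, -3], [12, 12]]
Every row of O is a scalar multiple of row 1 = [-3, -3] (multipliers 1, -4), so the rows span a one-dimensional space.
O ≠ 0, hence rank(O) = 1.
rank(O) = 1 < n = 2, so the pair (A, C) is not completely observable.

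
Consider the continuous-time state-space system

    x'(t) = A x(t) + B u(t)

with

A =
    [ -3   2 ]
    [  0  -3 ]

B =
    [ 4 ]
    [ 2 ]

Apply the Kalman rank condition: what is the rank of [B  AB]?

AB = [[-8], [-6]]
Controllability matrix C = [B  AB] = [[4, -8], [2, -6]]
det(C) = 4·(-6) - (-8)·2 = -24 - (-16) = -8 ≠ 0, so rank(C) = 2.
rank(C) = 2 = n, so the pair (A, B) is completely controllable.

2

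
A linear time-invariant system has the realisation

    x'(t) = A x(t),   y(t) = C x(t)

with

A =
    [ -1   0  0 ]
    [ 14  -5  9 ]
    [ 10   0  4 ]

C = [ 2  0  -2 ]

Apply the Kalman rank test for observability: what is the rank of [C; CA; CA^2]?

2

CA = [[-22, 0, -8]]
CA^2 = [[-58, 0, -32]]
Observability matrix O = [C; CA; CA^2] = [[2, 0, -2], [-22, 0, -8], [-58, 0, -32]]
Column 2 of O is identically zero, so rank(O) ≤ 2.
The 2×2 minor from rows 1, 2, columns 1, 3 is 2·(-8) - (-2)·(-22) = -16 - 44 = -60 ≠ 0, so rank(O) = 2.
rank(O) = 2 < n = 3, so the pair (A, C) is not completely observable.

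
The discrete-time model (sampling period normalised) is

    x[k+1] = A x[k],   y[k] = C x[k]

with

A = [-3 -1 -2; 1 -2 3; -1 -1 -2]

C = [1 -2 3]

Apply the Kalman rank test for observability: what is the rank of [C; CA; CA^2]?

3

CA = [[-8, 0, -14]]
CA^2 = [[38, 22, 44]]
Observability matrix O = [C; CA; CA^2] = [[1, -2, 3], [-8, 0, -14], [38, 22, 44]]
det(O) = 1·(0·44 - (-14)·22) - (-2)·((-8)·44 - (-14)·38) + 3·((-8)·22 - 0·38) = 1·308 - (-2)·180 + 3·(-176) = 140 ≠ 0, so rank(O) = 3.
rank(O) = 3 = n, so the pair (A, C) is completely observable.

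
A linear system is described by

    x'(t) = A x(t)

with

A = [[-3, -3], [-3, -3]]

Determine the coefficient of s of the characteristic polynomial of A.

For a 2×2 matrix, det(sI - A) = s^2 - (tr A)s + det A.
tr A = -6, det A = 0.
So p(s) = s^2 + 6s.
The coefficient of s is 6.

6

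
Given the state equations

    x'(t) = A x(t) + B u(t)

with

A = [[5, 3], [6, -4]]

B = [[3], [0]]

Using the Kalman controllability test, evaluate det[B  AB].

54

AB = [[15], [18]]
Controllability matrix C = [B  AB] = [[3, 15], [0, 18]]
det(C) = 3·18 - 15·0 = 54 - 0 = 54
Since det(C) ≠ 0, rank(C) = 2 and the system is completely controllable.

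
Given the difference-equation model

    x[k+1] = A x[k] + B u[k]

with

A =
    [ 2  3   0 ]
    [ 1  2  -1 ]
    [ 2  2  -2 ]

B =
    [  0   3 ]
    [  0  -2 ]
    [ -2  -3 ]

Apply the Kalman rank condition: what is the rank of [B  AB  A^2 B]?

3

AB = [[0, 0], [2, 2], [4, 8]]
A^2B = [[6, 6], [0, -4], [-4, -12]]
Controllability matrix C = [B  AB  A^2B] = [[0, 3, 0, 0, 6, 6], [0, -2, 2, 2, 0, -4], [-2, -3, 4, 8, -4, -12]]
Take the 3×3 submatrix of C formed by columns 1, 2, 3: [[0, 3, 0], [0, -2, 2], [-2, -3, 4]]. Its determinant is 0·((-2)·4 - 2·(-3)) - 3·(0·4 - 2·(-2)) + 0·(0·(-3) - (-2)·(-2)) = 0·(-2) - 3·4 + 0·(-4) = -12 ≠ 0.
So rank(C) ≥ 3; since C has 3 rows, rank(C) = 3.
rank(C) = 3 = n, so the pair (A, B) is completely controllable.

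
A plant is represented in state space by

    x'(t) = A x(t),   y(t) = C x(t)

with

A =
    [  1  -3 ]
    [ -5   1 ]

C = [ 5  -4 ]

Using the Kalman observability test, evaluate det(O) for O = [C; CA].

5

CA = [[25, -19]]
Observability matrix O = [C; CA] = [[5, -4], [25, -19]]
det(O) = 5·(-19) - (-4)·25 = -95 - (-100) = 5
Since det(O) ≠ 0, rank(O) = 2 and the system is completely observable.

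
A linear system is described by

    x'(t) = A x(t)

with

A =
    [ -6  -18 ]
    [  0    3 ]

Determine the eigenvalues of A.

-6, 3

det(sI - A) = s^2 - (tr A)s + det A, with tr A = (-6) + 3 = -3 and det A = (-6)·3 - (-18)·0 = -18 - 0 = -18.
So p(s) = det(sI - A) = s^2 + 3s - 18.
Factor s^2 + 3s - 18: two numbers with sum -3 and product -18 are 3 and -6, so s^2 + 3s - 18 = (s - 3)(s + 6).
Hence p(s) = (s - 3) (s + 6), with roots -6, 3.
At least one eigenvalue has non-negative real part, so the system is not asymptotically stable.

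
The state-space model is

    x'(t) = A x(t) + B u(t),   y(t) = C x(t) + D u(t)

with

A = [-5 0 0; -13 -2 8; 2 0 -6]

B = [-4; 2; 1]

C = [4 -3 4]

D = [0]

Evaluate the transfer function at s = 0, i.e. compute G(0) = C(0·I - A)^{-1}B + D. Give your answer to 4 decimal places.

-21.0000

G(0) = C(-A)^{-1}B + D = -C A^{-1} B + D.
det A = -60, so A^{-1} = (1/-60)·adj(A) = [[-1/5, 0, 0], [31/30, -1/2, -2/3], [-1/15, 0, -1/6]]
A^{-1} B = [4/5, -29/5, 1/10]^T
C A^{-1} B = 21
G(0) = D - C A^{-1} B = 0 - (21) = -21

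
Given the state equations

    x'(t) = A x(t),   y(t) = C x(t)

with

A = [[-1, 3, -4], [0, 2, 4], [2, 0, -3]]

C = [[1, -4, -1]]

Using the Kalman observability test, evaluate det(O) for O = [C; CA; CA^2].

CA = [[-3, -5, -17]]
CA^2 = [[-31, -19, 43]]
Observability matrix O = [C; CA; CA^2] = [[1, -4, -1], [-3, -5, -17], [-31, -19, 43]]
Expanding along the first row, det(O) = 1·((-5)·43 - (-17)·(-19)) - (-4)·((-3)·43 - (-17)·(-31)) + (-1)·((-3)·(-19) - (-5)·(-31)) = 1·(-538) - (-4)·(-656) + (-1)·(-98) = -3064
Since det(O) ≠ 0, rank(O) = 3 and the system is completely observable.

-3064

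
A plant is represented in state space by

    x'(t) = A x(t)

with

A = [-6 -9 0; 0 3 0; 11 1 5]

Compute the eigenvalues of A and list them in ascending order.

-6, 3, 5

det(sI - A) = s^3 - (tr A)s^2 + (M11 + M22 + M33)s - det A, where Mii is the 2×2 principal minor of A obtained by deleting row i and column i.
tr A = (-6) + 3 + 5 = 2; M11 = 3·5 - 0·1 = 15 - 0 = 15; M22 = (-6)·5 - 0·11 = -30 - 0 = -30; M33 = (-6)·3 - (-9)·0 = -18 - 0 = -18; sum of minors = -33.
det A = (-6)·(3·5 - 0·1) - (-9)·(0·5 - 0·11) + 0·(0·1 - 3·11) = (-6)·15 - (-9)·0 + 0·(-33) = -90.
So p(s) = det(sI - A) = s^3 - 2s^2 - 33s + 90.
Rational-root test: any integer root divides 90. Testing small divisors, s = 3 works: p(3) = 27 + (-18) + (-99) + 90 = 0, so (s - 3) is a factor.
Dividing, p(s) = (s - 3)(s^2 + s - 30).
Factor s^2 + s - 30: two numbers with sum -1 and product -30 are 5 and -6, so s^2 + s - 30 = (s - 5)(s + 6).
Hence p(s) = (s - 5) (s - 3) (s + 6), with roots -6, 3, 5.
At least one eigenvalue has non-negative real part, so the system is not asymptotically stable.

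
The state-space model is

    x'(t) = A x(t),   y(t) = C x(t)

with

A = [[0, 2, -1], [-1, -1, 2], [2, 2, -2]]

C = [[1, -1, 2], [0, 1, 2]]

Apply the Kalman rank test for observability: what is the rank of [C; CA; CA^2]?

CA = [[5, 7, -7], [3, 3, -2]]
CA^2 = [[-21, -11, 23], [-7, -1, 7]]
Observability matrix O = [C; CA; CA^2] = [[1, -1, 2], [0, 1, 2], [5, 7, -7], [3, 3, -2], [-21, -11, 23], [-7, -1, 7]]
Take the 3×3 submatrix of O formed by rows 1, 2, 3: [[1, -1, 2], [0, 1, 2], [5, 7, -7]]. Its determinant is 1·(1·(-7) - 2·7) - (-1)·(0·(-7) - 2·5) + 2·(0·7 - 1·5) = 1·(-21) - (-1)·(-10) + 2·(-5) = -41 ≠ 0.
So rank(O) ≥ 3; since O has 3 columns, rank(O) = 3.
rank(O) = 3 = n, so the pair (A, C) is completely observable.

3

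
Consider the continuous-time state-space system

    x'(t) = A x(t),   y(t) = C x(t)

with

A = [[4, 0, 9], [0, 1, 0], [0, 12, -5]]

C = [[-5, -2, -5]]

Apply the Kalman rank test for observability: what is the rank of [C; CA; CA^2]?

2

CA = [[-20, -62, -20]]
CA^2 = [[-80, -302, -80]]
Observability matrix O = [C; CA; CA^2] = [[-5, -2, -5], [-20, -62, -20], [-80, -302, -80]]
The columns c1, c2, c3 of O are linearly dependent: -c1 + c3 = 0 (check each entry), so rank(O) ≤ 2.
The 2×2 minor from rows 1, 2, columns 1, 2 is (-5)·(-62) - (-2)·(-20) = 310 - 40 = 270 ≠ 0, so rank(O) = 2.
rank(O) = 2 < n = 3, so the pair (A, C) is not completely observable.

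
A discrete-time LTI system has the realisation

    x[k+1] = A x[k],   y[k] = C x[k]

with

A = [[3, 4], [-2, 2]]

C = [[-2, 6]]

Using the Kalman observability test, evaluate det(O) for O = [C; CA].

CA = [[-18, 4]]
Observability matrix O = [C; CA] = [[-2, 6], [-18, 4]]
det(O) = (-2)·4 - 6·(-18) = -8 - (-108) = 100
Since det(O) ≠ 0, rank(O) = 2 and the system is completely observable.

100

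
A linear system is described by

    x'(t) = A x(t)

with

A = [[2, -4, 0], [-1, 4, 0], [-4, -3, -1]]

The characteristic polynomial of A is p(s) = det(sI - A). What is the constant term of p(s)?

4

Expand det(sI - A) for the 3×3 matrix.
p(s) = s^3 - 5s^2 - 2s + 4.
(Check: constant term = det(-A) = (-1)^3 det A = 4; coefficient of s^2 = -tr A = -5.)
The constant term is 4.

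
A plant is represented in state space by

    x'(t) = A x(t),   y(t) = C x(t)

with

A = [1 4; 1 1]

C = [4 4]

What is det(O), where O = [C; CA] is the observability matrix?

48

CA = [[8, 20]]
Observability matrix O = [C; CA] = [[4, 4], [8, 20]]
det(O) = 4·20 - 4·8 = 80 - 32 = 48
Since det(O) ≠ 0, rank(O) = 2 and the system is completely observable.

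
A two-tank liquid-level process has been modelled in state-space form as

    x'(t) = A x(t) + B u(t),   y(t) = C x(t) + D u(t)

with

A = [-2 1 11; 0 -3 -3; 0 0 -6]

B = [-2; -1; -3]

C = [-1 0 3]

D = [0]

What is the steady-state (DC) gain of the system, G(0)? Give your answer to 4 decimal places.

2.1667

G(0) = C(-A)^{-1}B + D = -C A^{-1} B + D.
det A = -36, so A^{-1} = (1/-36)·adj(A) = [[-1/2, -1/6, -5/6], [0, -1/3, 1/6], [0, 0, -1/6]]
A^{-1} B = [11/3, -1/6, 1/2]^T
C A^{-1} B = -13/6
G(0) = D - C A^{-1} B = 0 - (-13/6) = 13/6 ≈ 2.1667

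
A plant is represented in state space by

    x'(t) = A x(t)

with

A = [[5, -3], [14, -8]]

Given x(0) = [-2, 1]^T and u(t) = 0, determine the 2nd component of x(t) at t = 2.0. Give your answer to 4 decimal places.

-3.9604

det(sI - A) = s^2 - (tr A)s + det A, with tr A = 5 + (-8) = -3 and det A = 5·(-8) - (-3)·14 = -40 - (-42) = 2.
So p(s) = det(sI - A) = s^2 + 3s + 2.
Factor s^2 + 3s + 2: two numbers with sum -3 and product 2 are -1 and -2, so s^2 + 3s + 2 = (s + 1)(s + 2).
Hence p(s) = (s + 1) (s + 2), with roots -2, -1.
The eigenvalues -2, -1 are distinct and real, so A is diagonalisable and x(t) = e^{At} x(0) = V diag(e^{λ_i t}) V^{-1} x(0), where the columns of V are the eigenvectors.
λ = -2: A - (-2)I = [[7, -3], [14, -6]]. Row 1 gives 7·v1 + (-3)·v2 = 0, so take v_1 = [3, 7]^T.
λ = -1: A - (-1)I = [[6, -3], [14, -7]]. Row 1 gives 6·v1 + (-3)·v2 = 0, so take v_2 = [-1, -2]^T.
V = [v_1 v_2] = [[3, -1], [7, -2]] has det V = 1, so V^{-1} = adj(V)/det V = [[-2, 1], [-7, 3]].
Modal coordinates z(0) = V^{-1} x(0): (-2)·(-2) + 1·1 = 5; (-7)·(-2) + 3·1 = 17; so z(0) = [5, 17]^T.
x_2(t) = Σ_i (v_i)_2 · z_i(0) · e^{λ_i t} (row 2 of V times the modal terms).
x_2(2.0) = 7·5·e^{-2·2.0} + (-2)·17·e^{-1·2.0} = 35·0.01831564 + (-34)·0.13533528 = -3.9604.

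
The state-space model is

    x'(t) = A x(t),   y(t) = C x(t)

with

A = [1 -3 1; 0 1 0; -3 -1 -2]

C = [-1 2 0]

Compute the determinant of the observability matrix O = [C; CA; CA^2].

-16

CA = [[-1, 5, -1]]
CA^2 = [[2, 9, 1]]
Observability matrix O = [C; CA; CA^2] = [[-1, 2, 0], [-1, 5, -1], [2, 9, 1]]
Expanding along the first row, det(O) = (-1)·(5·1 - (-1)·9) - 2·((-1)·1 - (-1)·2) + 0·((-1)·9 - 5·2) = (-1)·14 - 2·1 + 0·(-19) = -16
Since det(O) ≠ 0, rank(O) = 3 and the system is completely observable.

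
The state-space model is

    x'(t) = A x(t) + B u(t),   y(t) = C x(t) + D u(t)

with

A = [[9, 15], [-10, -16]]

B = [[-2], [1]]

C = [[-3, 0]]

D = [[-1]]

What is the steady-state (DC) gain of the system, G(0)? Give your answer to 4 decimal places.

7.5000

G(0) = C(-A)^{-1}B + D = -C A^{-1} B + D.
det A = 6, so A^{-1} = (1/6)·adj(A) = [[-8/3, -5/2], [5/3, 3/2]]
A^{-1} B = [17/6, -11/6]^T
C A^{-1} B = -17/2
G(0) = D - C A^{-1} B = -1 - (-17/2) = 15/2 ≈ 7.5000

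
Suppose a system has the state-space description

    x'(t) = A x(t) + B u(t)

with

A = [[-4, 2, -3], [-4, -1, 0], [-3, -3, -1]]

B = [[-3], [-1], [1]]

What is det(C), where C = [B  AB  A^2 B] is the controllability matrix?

AB = [[7], [13], [11]]
A^2B = [[-35], [-41], [-71]]
Controllability matrix C = [B  AB  A^2B] = [[-3, 7, -35], [-1, 13, -41], [1, 11, -71]]
Expanding along the first row, det(C) = (-3)·(13·(-71) - (-41)·11) - 7·((-1)·(-71) - (-41)·1) + (-35)·((-1)·11 - 13·1) = (-3)·(-472) - 7·112 + (-35)·(-24) = 1472
Since det(C) ≠ 0, rank(C) = 3 and the system is completely controllable.

1472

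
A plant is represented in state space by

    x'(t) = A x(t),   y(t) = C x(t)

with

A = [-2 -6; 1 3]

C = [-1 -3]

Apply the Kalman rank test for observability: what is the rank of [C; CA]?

CA = [[-1, -3]]
Observability matrix O = [C; CA] = [[-1, -3], [-1, -3]]
Every row of O is a scalar multiple of row 1 = [-1, -3] (multipliers 1, 1), so the rows span a one-dimensional space.
O ≠ 0, hence rank(O) = 1.
rank(O) = 1 < n = 2, so the pair (A, C) is not completely observable.

1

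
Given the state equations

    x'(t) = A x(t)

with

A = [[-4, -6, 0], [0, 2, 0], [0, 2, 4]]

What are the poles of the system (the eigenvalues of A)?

-4, 2, 4

det(sI - A) = s^3 - (tr A)s^2 + (M11 + M22 + M33)s - det A, where Mii is the 2×2 principal minor of A obtained by deleting row i and column i.
tr A = (-4) + 2 + 4 = 2; M11 = 2·4 - 0·2 = 8 - 0 = 8; M22 = (-4)·4 - 0·0 = -16 - 0 = -16; M33 = (-4)·2 - (-6)·0 = -8 - 0 = -8; sum of minors = -16.
det A = (-4)·(2·4 - 0·2) - (-6)·(0·4 - 0·0) + 0·(0·2 - 2·0) = (-4)·8 - (-6)·0 + 0·0 = -32.
So p(s) = det(sI - A) = s^3 - 2s^2 - 16s + 32.
Rational-root test: any integer root divides 32. Testing small divisors, s = 2 works: p(2) = 8 + (-8) + (-32) + 32 = 0, so (s - 2) is a factor.
Dividing, p(s) = (s - 2)(s^2 - 16).
Factor s^2 - 16: two numbers with sum 0 and product -16 are 4 and -4, so s^2 - 16 = (s - 4)(s + 4).
Hence p(s) = (s - 4) (s - 2) (s + 4), with roots -4, 2, 4.
At least one eigenvalue has non-negative real part, so the system is not asymptotically stable.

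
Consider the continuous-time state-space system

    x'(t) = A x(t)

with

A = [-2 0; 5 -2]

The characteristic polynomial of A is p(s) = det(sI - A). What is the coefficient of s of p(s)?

4

For a 2×2 matrix, det(sI - A) = s^2 - (tr A)s + det A.
tr A = -4, det A = 4.
So p(s) = s^2 + 4s + 4.
The coefficient of s is 4.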